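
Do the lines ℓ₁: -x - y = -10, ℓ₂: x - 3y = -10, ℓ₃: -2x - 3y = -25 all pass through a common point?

Yes

Lines aᵢx + bᵢy = cᵢ with pairwise distinct directions are concurrent exactly when det[aᵢ bᵢ cᵢ] = 0.
Here the determinant is 0.
It vanishes, so the lines are concurrent at (5, 5).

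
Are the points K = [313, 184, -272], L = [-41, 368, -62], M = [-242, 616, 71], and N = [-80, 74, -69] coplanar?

Yes

A normal to the plane through K, L, M is n = KL × KM = (-27608, 4872, -50808).
The plane has equation n·P = 6074920. For N: n·N = 6074920.
Equal, so N lies in the plane and all four are coplanar.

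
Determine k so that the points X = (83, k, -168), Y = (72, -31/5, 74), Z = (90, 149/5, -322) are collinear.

Collinearity requires XY × XZ = 0; each component is linear in k.
The x-component gives (396)k + (-31284/5) = 0, so k = 79/5.
The remaining components then also vanish.

79/5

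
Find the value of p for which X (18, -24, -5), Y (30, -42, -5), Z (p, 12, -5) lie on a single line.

-6

Direction XY = (12, -18, 0). From the y-coordinate of Z, the parameter along the line is τ = (12 − (-24))/(-18) = -2.
Then p = 18 + (-2)·(12) = -6.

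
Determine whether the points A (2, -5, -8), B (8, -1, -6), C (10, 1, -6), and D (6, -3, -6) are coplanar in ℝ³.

Yes

The four points are coplanar iff the 3×3 determinant with rows AB, AC, AD is zero.
Rows: (6, 4, 2), (8, 6, 2), (4, 2, 2).
Expanding along the first row: (6)(8) − (4)(8) + (2)(-8) = 0.
Zero determinant ⇒ coplanar.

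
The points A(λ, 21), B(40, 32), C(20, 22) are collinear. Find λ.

The three points are collinear iff det[AB; AC] = 0.
This determinant is linear in λ: (10)λ + (-180) = 0, so λ = 18.

18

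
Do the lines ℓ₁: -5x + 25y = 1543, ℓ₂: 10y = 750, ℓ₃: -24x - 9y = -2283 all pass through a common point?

No

Intersecting ℓ₁ and ℓ₂: solving the 2×2 system gives (x, y) = (332/5, 75).
Substitute into ℓ₃: (-24)(332/5) + (-9)(75) = -11343/5.
But ℓ₃ requires -2283 ≠ -11343/5, so the three lines have no common point.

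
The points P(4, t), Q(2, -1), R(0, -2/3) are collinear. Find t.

The three points are collinear iff det[PQ; PR] = 0.
This determinant is linear in t: (-2)t + (-8/3) = 0, so t = -4/3.

-4/3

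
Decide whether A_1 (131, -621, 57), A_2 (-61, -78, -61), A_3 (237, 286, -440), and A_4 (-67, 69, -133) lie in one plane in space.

The four points are coplanar iff the 3×3 determinant with rows A_1A_2, A_1A_3, A_1A_4 is zero.
Rows: (-192, 543, -118), (106, 907, -497), (-198, 690, -190).
Expanding along the first row: (-192)(170600) − (543)(-118546) + (-118)(252726) = 1793610.
Nonzero ⇒ not coplanar.

No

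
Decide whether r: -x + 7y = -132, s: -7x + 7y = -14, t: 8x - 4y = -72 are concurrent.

No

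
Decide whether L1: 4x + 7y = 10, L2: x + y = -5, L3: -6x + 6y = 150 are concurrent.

Yes

Intersecting L1 and L2: solving the 2×2 system gives (x, y) = (-15, 10).
Substitute into L3: (-6)(-15) + (6)(10) = 150.
This equals 150, so (-15, 10) lies on all three lines and they are concurrent.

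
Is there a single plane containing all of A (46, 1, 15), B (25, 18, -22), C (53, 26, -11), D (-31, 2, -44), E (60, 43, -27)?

Yes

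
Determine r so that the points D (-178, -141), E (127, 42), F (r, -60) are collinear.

-43

The three points are collinear iff det[DE; DF] = 0.
This determinant is linear in r: (-183)r + (-7869) = 0, so r = -43.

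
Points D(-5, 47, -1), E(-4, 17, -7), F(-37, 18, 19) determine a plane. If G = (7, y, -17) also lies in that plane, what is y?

9

Coplanarity requires DE · (DF × DG) = 0.
DE = (1, -30, -6), DF = (-32, -29, 20); the triple product is linear in y with coefficient 172 and constant term -1548.
Setting it to zero: y = 9.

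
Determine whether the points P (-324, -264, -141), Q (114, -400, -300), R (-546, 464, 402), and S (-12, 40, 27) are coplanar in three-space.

A normal to the plane through P, Q, R is n = PQ × PR = (41904, -202536, 288672).
The plane has equation n·X = -810144. For S: n·S = -810144.
Equal, so S lies in the plane and all four are coplanar.

Yes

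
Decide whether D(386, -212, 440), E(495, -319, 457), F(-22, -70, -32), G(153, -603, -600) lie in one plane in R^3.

No

The four points are coplanar iff the 3×3 determinant with rows DE, DF, DG is zero.
Rows: (109, -107, 17), (-408, 142, -472), (-233, -391, -1040).
Expanding along the first row: (109)(-332232) − (-107)(314344) + (17)(192614) = 695958.
Nonzero ⇒ not coplanar.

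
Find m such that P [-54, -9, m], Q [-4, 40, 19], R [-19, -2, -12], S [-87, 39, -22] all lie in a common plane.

The points are coplanar iff PQ · (PR × PS) = 0.
Expanding, this is linear in m: (3471)m + (114543) = 0.
So m = -33.

-33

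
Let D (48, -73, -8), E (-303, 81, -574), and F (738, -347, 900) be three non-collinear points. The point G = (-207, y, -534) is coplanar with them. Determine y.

55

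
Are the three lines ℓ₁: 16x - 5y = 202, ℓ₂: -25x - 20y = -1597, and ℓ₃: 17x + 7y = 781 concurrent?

No

Intersecting ℓ₁ and ℓ₂: solving the 2×2 system gives (x, y) = (2405/89, 20502/445).
Substitute into ℓ₃: (17)(2405/89) + (7)(20502/445) = 347939/445.
But ℓ₃ requires 781 ≠ 347939/445, so the three lines have no common point.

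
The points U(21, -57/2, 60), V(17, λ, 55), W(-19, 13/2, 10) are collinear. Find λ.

Direction UW = (-40, 35, -50). From the x-coordinate of V, the parameter along the line is τ = (17 − 21)/(-40) = 1/10.
Then λ = (-57/2) + 1/10·(35) = -25.

-25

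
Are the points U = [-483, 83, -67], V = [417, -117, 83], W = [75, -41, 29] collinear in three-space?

UV = (900, -200, 150), UW = (558, -124, 96).
UV × UW = (-600, -2700, 0).
The cross product is nonzero, so the points do not lie on one line.

No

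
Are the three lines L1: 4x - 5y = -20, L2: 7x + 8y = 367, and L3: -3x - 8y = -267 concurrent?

Yes

The three lines meet at one point iff the augmented coefficient matrix [aᵢ bᵢ cᵢ] has rank < 3, i.e. its determinant vanishes.
Here the determinant is 0.
It vanishes, so the lines are concurrent at (25, 24).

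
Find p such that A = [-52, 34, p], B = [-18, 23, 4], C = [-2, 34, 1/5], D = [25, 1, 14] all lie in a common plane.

-7/5

The points are coplanar iff AB · (AC × AD) = 0.
Expanding, this is linear in p: (825)p + (1155) = 0.
So p = -7/5.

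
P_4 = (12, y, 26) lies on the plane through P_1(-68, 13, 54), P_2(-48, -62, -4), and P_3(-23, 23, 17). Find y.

A normal to the plane is n = P_1P_2 × P_1P_3 = (3355, -1870, 3575).
P_4 lies in the plane iff n · P_1P_4 = 0.
This gives (-1870)y + (192610) = 0, so y = 103.

103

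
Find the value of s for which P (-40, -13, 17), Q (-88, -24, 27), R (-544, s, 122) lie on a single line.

Direction PQ = (-48, -11, 10). From the x-coordinate of R, the parameter along the line is τ = (-544 − (-40))/(-48) = 21/2.
Then s = (-13) + 21/2·(-11) = -257/2.

-257/2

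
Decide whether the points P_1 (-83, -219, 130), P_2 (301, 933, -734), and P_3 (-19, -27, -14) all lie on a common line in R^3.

Yes

P_1P_2 = (384, 1152, -864), P_1P_3 = (64, 192, -144).
Each component of P_1P_3 is 1/6 times the corresponding component of P_1P_2, so P_1P_3 = 1/6·P_1P_2 and the points are collinear.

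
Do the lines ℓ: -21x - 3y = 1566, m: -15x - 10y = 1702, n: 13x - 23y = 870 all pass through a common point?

The three lines meet at one point iff the augmented coefficient matrix [aᵢ bᵢ cᵢ] has rank < 3, i.e. its determinant vanishes.
Here the determinant is -1044.
Nonzero, so no common point exists.

No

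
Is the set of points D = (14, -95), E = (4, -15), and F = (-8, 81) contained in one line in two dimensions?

Yes

DE = (-10, 80), DF = (-22, 176).
Twice the signed area of △DEF is (-10)(176) − (80)(-22) = 0.
The triangle is degenerate (zero area), so the points are collinear.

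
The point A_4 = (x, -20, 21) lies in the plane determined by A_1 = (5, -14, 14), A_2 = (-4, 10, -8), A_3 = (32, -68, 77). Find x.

A normal to the plane is n = A_1A_2 × A_1A_3 = (324, -27, -162).
A_4 lies in the plane iff n · A_1A_4 = 0.
This gives (324)x + (-2592) = 0, so x = 8.

8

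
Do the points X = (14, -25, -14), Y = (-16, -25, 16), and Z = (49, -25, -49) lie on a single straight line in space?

XY = (-30, 0, 30), XZ = (35, 0, -35).
Each component of XZ is -7/6 times the corresponding component of XY, so XZ = -7/6·XY and the points are collinear.

Yes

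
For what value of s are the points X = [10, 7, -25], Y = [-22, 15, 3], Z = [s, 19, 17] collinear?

Collinearity requires XY × XZ = 0; each component is linear in s.
The y-component gives (28)s + (1064) = 0, so s = -38.
The remaining components then also vanish.

-38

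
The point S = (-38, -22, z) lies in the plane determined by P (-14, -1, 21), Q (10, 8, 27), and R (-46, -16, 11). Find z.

Coplanarity requires PQ · (PR × PS) = 0.
PQ = (24, 9, 6), PR = (-32, -15, -10); the triple product is linear in z with coefficient -72 and constant term 504.
Setting it to zero: z = 7.

7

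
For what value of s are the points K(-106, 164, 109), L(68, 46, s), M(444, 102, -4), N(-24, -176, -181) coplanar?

-8

Normal to plane KMN: n = (-20440, 150234, -181916); plane equation n·P = 6976172.
Requiring n·L = 6976172: (-181916)s + (5520844) = 6976172.
So s = -8.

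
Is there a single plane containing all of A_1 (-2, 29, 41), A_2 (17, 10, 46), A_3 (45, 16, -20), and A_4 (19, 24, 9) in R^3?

No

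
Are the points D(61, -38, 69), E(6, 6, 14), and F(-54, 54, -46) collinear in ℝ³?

DE = (-55, 44, -55), DF = (-115, 92, -115).
Each component of DF is 23/11 times the corresponding component of DE, so DF = 23/11·DE and the points are collinear.

Yes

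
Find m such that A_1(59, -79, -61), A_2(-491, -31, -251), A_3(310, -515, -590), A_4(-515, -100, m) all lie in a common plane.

Normal to plane A_1A_2A_3: n = (-108232, -338640, 227752); plane equation n·P = 6474000.
Requiring n·A_4 = 6474000: (227752)m + (89603480) = 6474000.
So m = -365.

-365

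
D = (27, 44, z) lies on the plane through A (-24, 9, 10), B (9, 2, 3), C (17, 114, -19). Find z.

-9

The plane through A, B, C has equation 938x + 670y + 3752z = 21038.
Substituting D: (3752)z + (54806) = 21038, so z = -9.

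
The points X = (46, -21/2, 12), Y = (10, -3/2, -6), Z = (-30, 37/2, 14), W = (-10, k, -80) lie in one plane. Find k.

The points are coplanar iff XY · (XZ × XW) = 0.
Expanding, this is linear in k: (1440)k + (18000) = 0.
So k = -25/2.

-25/2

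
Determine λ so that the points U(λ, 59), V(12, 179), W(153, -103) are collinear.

72

The three points are collinear iff det[UV; UW] = 0.
This determinant is linear in λ: (282)λ + (-20304) = 0, so λ = 72.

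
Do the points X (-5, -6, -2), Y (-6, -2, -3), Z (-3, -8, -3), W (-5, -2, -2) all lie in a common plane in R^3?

The four points are coplanar iff the 3×3 determinant with rows XY, XZ, XW is zero.
Rows: (-1, 4, -1), (2, -2, -1), (0, 4, 0).
Expanding along the first row: (-1)(4) − (4)(0) + (-1)(8) = -12.
Nonzero ⇒ not coplanar.

No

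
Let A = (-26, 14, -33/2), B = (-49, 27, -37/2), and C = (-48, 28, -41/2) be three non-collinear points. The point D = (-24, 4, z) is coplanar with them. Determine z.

-9/2

Coplanarity requires AB · (AC × AD) = 0.
AB = (-23, 13, -2), AC = (-22, 14, -4); the triple product is linear in z with coefficient -36 and constant term -162.
Setting it to zero: z = -9/2.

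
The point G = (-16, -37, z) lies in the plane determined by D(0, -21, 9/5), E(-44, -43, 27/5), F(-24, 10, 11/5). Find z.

17/5

A normal to the plane is n = DE × DF = (-602/5, -344/5, -1892).
G lies in the plane iff n · DG = 0.
This gives (-1892)z + (32164/5) = 0, so z = 17/5.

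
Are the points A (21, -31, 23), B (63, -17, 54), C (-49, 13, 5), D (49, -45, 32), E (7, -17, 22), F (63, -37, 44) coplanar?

Yes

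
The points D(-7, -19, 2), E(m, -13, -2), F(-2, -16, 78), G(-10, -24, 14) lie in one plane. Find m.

-3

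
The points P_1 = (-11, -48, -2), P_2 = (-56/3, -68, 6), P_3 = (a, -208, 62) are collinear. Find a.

Direction P_1P_2 = (-23/3, -20, 8). From the y-coordinate of P_3, the parameter along the line is τ = (-208 − (-48))/(-20) = 8.
Then a = (-11) + 8·(-23/3) = -217/3.

-217/3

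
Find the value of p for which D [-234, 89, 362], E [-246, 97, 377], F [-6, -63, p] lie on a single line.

Direction DE = (-12, 8, 15). From the x-coordinate of F, the parameter along the line is τ = (-6 − (-234))/(-12) = -19.
Then p = 362 + (-19)·(15) = 77.

77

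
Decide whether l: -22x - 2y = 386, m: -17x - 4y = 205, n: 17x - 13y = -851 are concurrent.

Yes

Intersecting l and m: solving the 2×2 system gives (x, y) = (-21, 38).
Substitute into n: (17)(-21) + (-13)(38) = -851.
This equals -851, so (-21, 38) lies on all three lines and they are concurrent.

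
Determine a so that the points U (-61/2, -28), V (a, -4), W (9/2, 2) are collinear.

-5/2

The three points are collinear iff det[UV; UW] = 0.
This determinant is linear in a: (30)a + (75) = 0, so a = -5/2.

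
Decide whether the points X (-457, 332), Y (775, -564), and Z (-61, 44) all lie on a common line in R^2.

Yes

XY = (1232, -896), XZ = (396, -288).
det[XY; XZ] = (1232)(-288) − (-896)(396) = 0.
The determinant is zero, so the points are collinear.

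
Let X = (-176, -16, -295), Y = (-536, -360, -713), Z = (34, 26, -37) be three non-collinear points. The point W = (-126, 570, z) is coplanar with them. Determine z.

-285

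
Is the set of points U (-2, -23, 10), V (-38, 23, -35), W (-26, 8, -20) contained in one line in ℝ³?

UV = (-36, 46, -45), UW = (-24, 31, -30).
UV × UW = (15, 0, -12).
The cross product is nonzero, so the points do not lie on one line.

No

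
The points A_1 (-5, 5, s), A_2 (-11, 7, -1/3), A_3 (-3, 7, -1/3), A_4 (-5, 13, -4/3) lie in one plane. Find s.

The points are coplanar iff A_1A_2 · (A_1A_3 × A_1A_4) = 0.
Expanding, this is linear in s: (-48)s + (0) = 0.
So s = 0.

0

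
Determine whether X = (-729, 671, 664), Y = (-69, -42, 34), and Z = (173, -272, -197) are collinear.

XY = (660, -713, -630), XZ = (902, -943, -861).
XY × XZ = (19803, 0, 20746).
The cross product is nonzero, so the points do not lie on one line.

No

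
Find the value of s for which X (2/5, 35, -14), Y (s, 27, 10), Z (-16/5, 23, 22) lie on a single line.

-2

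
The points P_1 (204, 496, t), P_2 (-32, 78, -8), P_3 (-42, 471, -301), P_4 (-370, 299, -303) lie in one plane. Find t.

The points are coplanar iff P_1P_2 · (P_1P_3 × P_1P_4) = 0.
Expanding, this is linear in t: (-130624)t + (-29129152) = 0.
So t = -223.

-223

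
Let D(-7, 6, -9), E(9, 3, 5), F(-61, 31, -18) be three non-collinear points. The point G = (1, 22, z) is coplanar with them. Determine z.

43

A normal to the plane is n = DE × DF = (-323, -612, 238).
G lies in the plane iff n · DG = 0.
This gives (238)z + (-10234) = 0, so z = 43.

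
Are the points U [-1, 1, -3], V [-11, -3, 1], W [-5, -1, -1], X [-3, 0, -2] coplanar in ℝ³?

Yes

The four points are coplanar iff the 3×3 determinant with rows UV, UW, UX is zero.
Rows: (-10, -4, 4), (-4, -2, 2), (-2, -1, 1).
Expanding along the first row: (-10)(0) − (-4)(0) + (4)(0) = 0.
Zero determinant ⇒ coplanar.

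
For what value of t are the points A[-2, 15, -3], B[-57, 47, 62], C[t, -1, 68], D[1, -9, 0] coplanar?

Normal to plane ABD: n = (1656, 360, 1224); plane equation n·P = -1584.
Requiring n·C = -1584: (1656)t + (82872) = -1584.
So t = -51.

-51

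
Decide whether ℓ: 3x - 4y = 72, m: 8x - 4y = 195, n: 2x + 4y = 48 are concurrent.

No

The three lines meet at one point iff the augmented coefficient matrix [aᵢ bᵢ cᵢ] has rank < 3, i.e. its determinant vanishes.
Here the determinant is -60.
Nonzero, so no common point exists.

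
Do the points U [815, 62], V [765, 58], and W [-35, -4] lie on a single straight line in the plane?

No

UV = (-50, -4), UW = (-850, -66).
Twice the signed area of △UVW is (-50)(-66) − (-4)(-850) = -100.
The area is nonzero, so the three points are not collinear.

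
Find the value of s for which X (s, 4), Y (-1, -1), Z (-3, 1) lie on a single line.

The three points are collinear iff det[XY; XZ] = 0.
This determinant is linear in s: (-2)s + (-12) = 0, so s = -6.

-6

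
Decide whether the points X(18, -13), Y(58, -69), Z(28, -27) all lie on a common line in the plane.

Yes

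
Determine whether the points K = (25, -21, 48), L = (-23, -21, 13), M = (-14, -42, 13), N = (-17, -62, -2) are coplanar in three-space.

No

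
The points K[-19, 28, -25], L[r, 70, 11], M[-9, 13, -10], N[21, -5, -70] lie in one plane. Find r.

Normal to plane KMN: n = (1170, 1050, 270); plane equation n·P = 420.
Requiring n·L = 420: (1170)r + (76470) = 420.
So r = -65.

-65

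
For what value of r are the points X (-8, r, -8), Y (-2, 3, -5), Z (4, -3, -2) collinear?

9

Collinearity requires XY × XZ = 0; each component is linear in r.
The x-component gives (-3)r + (27) = 0, so r = 9.
The remaining components then also vanish.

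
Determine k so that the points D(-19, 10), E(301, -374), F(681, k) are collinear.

The three points are collinear iff det[DE; DF] = 0.
This determinant is linear in k: (320)k + (265600) = 0, so k = -830.

-830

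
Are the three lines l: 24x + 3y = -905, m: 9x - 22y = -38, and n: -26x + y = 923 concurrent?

Lines aᵢx + bᵢy = cᵢ with pairwise distinct directions are concurrent exactly when det[aᵢ bᵢ cᵢ] = 0.
Here the determinant is 1126.
Nonzero, so no common point exists.

No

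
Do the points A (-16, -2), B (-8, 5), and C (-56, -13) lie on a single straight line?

No

AB = (8, 7), AC = (-40, -11).
Twice the signed area of △ABC is (8)(-11) − (7)(-40) = 192.
The area is nonzero, so the three points are not collinear.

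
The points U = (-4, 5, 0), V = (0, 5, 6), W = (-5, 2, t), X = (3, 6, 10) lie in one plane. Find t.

Normal to plane UVX: n = (-6, 2, 4); plane equation n·P = 34.
Requiring n·W = 34: (4)t + (34) = 34.
So t = 0.

0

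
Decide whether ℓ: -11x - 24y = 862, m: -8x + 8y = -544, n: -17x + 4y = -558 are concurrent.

Intersecting ℓ and m: solving the 2×2 system gives (x, y) = (22, -46).
Substitute into n: (-17)(22) + (4)(-46) = -558.
This equals -558, so (22, -46) lies on all three lines and they are concurrent.

Yes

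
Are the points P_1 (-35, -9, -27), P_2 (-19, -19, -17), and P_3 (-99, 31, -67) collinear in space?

P_1P_2 = (16, -10, 10), P_1P_3 = (-64, 40, -40).
Each component of P_1P_3 is -4 times the corresponding component of P_1P_2, so P_1P_3 = -4·P_1P_2 and the points are collinear.

Yes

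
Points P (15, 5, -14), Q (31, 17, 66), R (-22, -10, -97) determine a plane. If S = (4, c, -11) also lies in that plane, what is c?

4

Coplanarity requires PQ · (PR × PS) = 0.
PQ = (16, 12, 80), PR = (-37, -15, -83); the triple product is linear in c with coefficient -1632 and constant term 6528.
Setting it to zero: c = 4.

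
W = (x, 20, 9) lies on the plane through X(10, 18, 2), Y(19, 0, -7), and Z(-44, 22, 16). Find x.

-17

A normal to the plane is n = XY × XZ = (-216, 360, -936).
W lies in the plane iff n · XW = 0.
This gives (-216)x + (-3672) = 0, so x = -17.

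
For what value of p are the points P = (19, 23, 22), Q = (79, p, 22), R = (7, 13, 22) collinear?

Direction PR = (-12, -10, 0). From the x-coordinate of Q, the parameter along the line is τ = (79 − 19)/(-12) = -5.
Then p = 23 + (-5)·(-10) = 73.

73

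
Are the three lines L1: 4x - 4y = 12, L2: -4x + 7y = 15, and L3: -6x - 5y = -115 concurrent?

No

Lines aᵢx + bᵢy = cᵢ with pairwise distinct directions are concurrent exactly when det[aᵢ bᵢ cᵢ] = 0.
Here the determinant is 24.
Nonzero, so no common point exists.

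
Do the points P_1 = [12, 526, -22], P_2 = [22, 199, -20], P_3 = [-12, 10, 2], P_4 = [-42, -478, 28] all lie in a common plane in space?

The four points are coplanar iff the 3×3 determinant with rows P_1P_2, P_1P_3, P_1P_4 is zero.
Rows: (10, -327, 2), (-24, -516, 24), (-54, -1004, 50).
Expanding along the first row: (10)(-1704) − (-327)(96) + (2)(-3768) = 6816.
Nonzero ⇒ not coplanar.

No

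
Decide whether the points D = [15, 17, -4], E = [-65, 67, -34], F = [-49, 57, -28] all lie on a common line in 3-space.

DE = (-80, 50, -30), DF = (-64, 40, -24).
DE × DF = (0, 0, 0).
The cross product vanishes, so the three points are collinear.

Yes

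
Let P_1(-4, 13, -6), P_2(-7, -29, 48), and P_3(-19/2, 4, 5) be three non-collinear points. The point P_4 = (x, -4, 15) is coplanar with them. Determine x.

Coplanarity requires P_1P_2 · (P_1P_3 × P_1P_4) = 0.
P_1P_2 = (-3, -42, 54), P_1P_3 = (-11/2, -9, 11); the triple product is linear in x with coefficient 24 and constant term 300.
Setting it to zero: x = -25/2.

-25/2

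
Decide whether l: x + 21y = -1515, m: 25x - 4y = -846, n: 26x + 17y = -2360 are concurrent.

No

Intersecting l and m: solving the 2×2 system gives (x, y) = (-23826/529, -37029/529).
Substitute into n: (26)(-23826/529) + (17)(-37029/529) = -2361.
But n requires -2360 ≠ -2361, so the three lines have no common point.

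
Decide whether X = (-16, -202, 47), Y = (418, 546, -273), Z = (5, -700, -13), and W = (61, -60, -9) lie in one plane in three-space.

Yes

A normal to the plane through X, Y, Z is n = XY × XZ = (-204240, 19320, -231840).
The plane has equation n·P = -11531280. For W: n·W = -11531280.
Equal, so W lies in the plane and all four are coplanar.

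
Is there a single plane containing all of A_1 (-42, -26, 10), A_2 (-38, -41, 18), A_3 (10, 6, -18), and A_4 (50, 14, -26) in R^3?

No

A normal to the plane through A_1, A_2, A_3 is n = A_1A_2 × A_1A_3 = (164, 528, 908).
The plane has equation n·P = -11536. For A_4: n·A_4 = -8016.
-8016 ≠ -11536, so A_4 is off the plane.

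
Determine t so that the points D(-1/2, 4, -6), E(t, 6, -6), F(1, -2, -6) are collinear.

Direction DF = (3/2, -6, 0). From the y-coordinate of E, the parameter along the line is τ = (6 − 4)/(-6) = -1/3.
Then t = (-1/2) + (-1/3)·(3/2) = -1.

-1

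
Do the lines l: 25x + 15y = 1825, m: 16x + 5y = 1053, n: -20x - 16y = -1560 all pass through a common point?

Yes

The three lines meet at one point iff the augmented coefficient matrix [aᵢ bᵢ cᵢ] has rank < 3, i.e. its determinant vanishes.
Here the determinant is 0.
It vanishes, so the lines are concurrent at (58, 25).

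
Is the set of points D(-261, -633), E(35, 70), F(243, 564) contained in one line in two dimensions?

DE = (296, 703), DF = (504, 1197).
det[DE; DF] = (296)(1197) − (703)(504) = 0.
The determinant is zero, so the points are collinear.

Yes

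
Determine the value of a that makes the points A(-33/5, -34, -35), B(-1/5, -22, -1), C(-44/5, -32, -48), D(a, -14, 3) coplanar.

Normal to plane ABC: n = (-224, 42/5, 196/5); plane equation n·P = -896/5.
Requiring n·D = -896/5: (-224)a + (0) = -896/5.
So a = 4/5.

4/5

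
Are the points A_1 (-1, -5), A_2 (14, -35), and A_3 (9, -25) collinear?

A_1A_2 = (15, -30), A_1A_3 = (10, -20).
det[A_1A_2; A_1A_3] = (15)(-20) − (-30)(10) = 0.
The determinant is zero, so the points are collinear.

Yes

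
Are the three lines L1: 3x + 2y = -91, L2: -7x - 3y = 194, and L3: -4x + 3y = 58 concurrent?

No

The three lines meet at one point iff the augmented coefficient matrix [aᵢ bᵢ cᵢ] has rank < 3, i.e. its determinant vanishes.
Here the determinant is -5.
Nonzero, so no common point exists.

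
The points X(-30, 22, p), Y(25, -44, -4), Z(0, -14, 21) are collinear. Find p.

51

Collinearity requires XY × XZ = 0; each component is linear in p.
The x-component gives (30)p + (-1530) = 0, so p = 51.
The remaining components then also vanish.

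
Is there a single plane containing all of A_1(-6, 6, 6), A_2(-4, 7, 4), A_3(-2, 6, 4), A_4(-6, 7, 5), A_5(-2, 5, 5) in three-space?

Yes

The plane through A_1, A_2, A_3 has normal n = A_1A_2 × A_1A_3 = (-2, -4, -4) and equation n·P = -36.
Checking the remaining points: n·A_4 = -36, n·A_5 = -36.
All equal -36, so all 5 points lie in one plane.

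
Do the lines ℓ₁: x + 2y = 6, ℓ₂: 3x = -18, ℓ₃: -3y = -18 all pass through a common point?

Intersecting ℓ₁ and ℓ₂: solving the 2×2 system gives (x, y) = (-6, 6).
Substitute into ℓ₃: (0)(-6) + (-3)(6) = -18.
This equals -18, so (-6, 6) lies on all three lines and they are concurrent.

Yes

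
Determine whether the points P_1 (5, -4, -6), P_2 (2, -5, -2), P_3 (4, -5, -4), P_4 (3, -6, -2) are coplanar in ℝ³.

The four points are coplanar iff the 3×3 determinant with rows P_1P_2, P_1P_3, P_1P_4 is zero.
Rows: (-3, -1, 4), (-1, -1, 2), (-2, -2, 4).
Expanding along the first row: (-3)(0) − (-1)(0) + (4)(0) = 0.
Zero determinant ⇒ coplanar.

Yes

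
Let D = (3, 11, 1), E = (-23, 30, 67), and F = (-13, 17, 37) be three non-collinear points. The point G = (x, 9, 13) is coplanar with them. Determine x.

A normal to the plane is n = DE × DF = (288, -120, 148).
G lies in the plane iff n · DG = 0.
This gives (288)x + (1152) = 0, so x = -4.

-4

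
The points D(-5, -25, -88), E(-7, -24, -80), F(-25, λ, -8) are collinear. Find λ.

-15

Collinearity requires DE × DF = 0; each component is linear in λ.
The x-component gives (-8)λ + (-120) = 0, so λ = -15.
The remaining components then also vanish.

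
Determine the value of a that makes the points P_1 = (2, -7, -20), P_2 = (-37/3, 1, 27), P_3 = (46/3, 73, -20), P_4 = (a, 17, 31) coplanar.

-11

Normal to plane P_1P_2P_3: n = (-3760, 1880/3, -3760/3); plane equation n·P = 13160.
Requiring n·P_4 = 13160: (-3760)a + (-28200) = 13160.
So a = -11.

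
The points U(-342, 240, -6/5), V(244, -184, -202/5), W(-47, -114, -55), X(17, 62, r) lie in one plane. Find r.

The points are coplanar iff UV · (UW × UX) = 0.
Expanding, this is linear in r: (-82364)r + (-2223828/5) = 0.
So r = -27/5.

-27/5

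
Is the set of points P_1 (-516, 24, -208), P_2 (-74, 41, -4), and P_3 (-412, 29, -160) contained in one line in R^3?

P_1P_2 = (442, 17, 204), P_1P_3 = (104, 5, 48).
P_1P_2 × P_1P_3 = (-204, 0, 442).
The cross product is nonzero, so the points do not lie on one line.

No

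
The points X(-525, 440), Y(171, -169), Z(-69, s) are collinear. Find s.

41

Collinearity: (Z − X) must be parallel to (Y − X) = (696, -609).
Cross-multiplying the components: (s − 440)·(696) = (456)·(-609).
Solving gives s = 41.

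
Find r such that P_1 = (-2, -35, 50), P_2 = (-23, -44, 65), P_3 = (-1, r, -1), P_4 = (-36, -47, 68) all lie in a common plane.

-14

Coplanarity ⇔ det[P_1P_2; P_1P_3; P_1P_4] = 0.
Expanding, this is linear in r: (132)r + (1848) = 0.
So r = -14.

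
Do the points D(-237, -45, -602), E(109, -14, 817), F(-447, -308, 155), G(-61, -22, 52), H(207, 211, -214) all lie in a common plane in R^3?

No

The plane through D, E, F has normal n = DE × DF = (396664, -559912, -84488) and equation n·P = -17951552.
Checking the remaining points: n·G = -16271816, n·H = -17951552.
Since n·G = -16271816 ≠ -17951552, G is off the plane and the points are not all coplanar.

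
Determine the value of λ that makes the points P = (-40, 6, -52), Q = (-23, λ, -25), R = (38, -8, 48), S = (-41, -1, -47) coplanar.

-3

Coplanarity ⇔ det[PQ; PR; PS] = 0.
Expanding, this is linear in λ: (-490)λ + (-1470) = 0.
So λ = -3.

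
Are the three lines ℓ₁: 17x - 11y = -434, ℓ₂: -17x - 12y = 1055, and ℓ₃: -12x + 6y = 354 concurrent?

Intersecting ℓ₁ and ℓ₂: solving the 2×2 system gives (x, y) = (-43, -27).
Substitute into ℓ₃: (-12)(-43) + (6)(-27) = 354.
This equals 354, so (-43, -27) lies on all three lines and they are concurrent.

Yes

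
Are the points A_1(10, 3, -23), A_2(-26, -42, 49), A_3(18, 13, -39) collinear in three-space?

Yes

A_1A_2 = (-36, -45, 72), A_1A_3 = (8, 10, -16).
A_1A_2 × A_1A_3 = (0, 0, 0).
The cross product vanishes, so the three points are collinear.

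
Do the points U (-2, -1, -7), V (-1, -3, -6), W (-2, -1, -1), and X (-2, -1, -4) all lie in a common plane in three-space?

The four points are coplanar iff the 3×3 determinant with rows UV, UW, UX is zero.
Rows: (1, -2, 1), (0, 0, 6), (0, 0, 3).
Expanding along the first row: (1)(0) − (-2)(0) + (1)(0) = 0.
Zero determinant ⇒ coplanar.

Yes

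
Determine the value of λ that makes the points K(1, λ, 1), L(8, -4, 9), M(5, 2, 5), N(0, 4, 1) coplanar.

6

Coplanarity ⇔ det[KL; KM; KN] = 0.
Expanding, this is linear in λ: (-8)λ + (48) = 0.
So λ = 6.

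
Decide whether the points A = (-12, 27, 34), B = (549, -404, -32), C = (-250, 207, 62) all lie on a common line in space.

AB = (561, -431, -66), AC = (-238, 180, 28).
Comparing components 2 and 3: (-431)(28) − (-66)(180) = -188 ≠ 0, so AB and AC are not parallel and the points are not collinear.

No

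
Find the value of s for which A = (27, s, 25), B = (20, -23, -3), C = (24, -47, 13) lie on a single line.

Direction BC = (4, -24, 16). From the x-coordinate of A, the parameter along the line is τ = (27 − 20)/4 = 7/4.
Then s = (-23) + 7/4·(-24) = -65.

-65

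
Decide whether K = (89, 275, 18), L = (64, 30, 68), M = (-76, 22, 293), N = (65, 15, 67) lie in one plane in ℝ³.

Yes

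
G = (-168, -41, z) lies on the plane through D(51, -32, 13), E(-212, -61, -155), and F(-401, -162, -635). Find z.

Coplanarity requires DE · (DF × DG) = 0.
DE = (-263, -29, -168), DF = (-452, -130, -648); the triple product is linear in z with coefficient 21082 and constant term 1243838.
Setting it to zero: z = -59.

-59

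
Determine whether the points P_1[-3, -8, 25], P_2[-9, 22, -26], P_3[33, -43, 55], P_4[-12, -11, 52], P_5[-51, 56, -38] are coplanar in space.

The plane through P_1, P_2, P_3 has normal n = P_1P_2 × P_1P_3 = (-885, -1656, -870) and equation n·P = -5847.
Checking the remaining points: n·P_4 = -16404, n·P_5 = -14541.
Since n·P_4 = -16404 ≠ -5847, P_4 is off the plane and the points are not all coplanar.

No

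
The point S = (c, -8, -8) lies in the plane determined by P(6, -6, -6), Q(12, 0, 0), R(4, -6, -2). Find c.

4

The plane through P, Q, R has equation 24x − 36y + 12z = 288.
Substituting S: (24)c + (192) = 288, so c = 4.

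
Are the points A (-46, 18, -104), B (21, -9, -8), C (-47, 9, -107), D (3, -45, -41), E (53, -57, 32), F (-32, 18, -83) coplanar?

The plane through A, B, C has normal n = AB × AC = (945, 105, -630) and equation n·P = 23940.
Checking the remaining points: n·D = 23940, n·E = 23940, n·F = 23940.
All equal 23940, so all 6 points lie in one plane.

Yes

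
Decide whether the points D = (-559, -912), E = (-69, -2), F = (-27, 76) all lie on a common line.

DE = (490, 910), DF = (532, 988).
Checking proportionality: DF = 38/35·DE, so the vectors are parallel and the points are collinear.

Yes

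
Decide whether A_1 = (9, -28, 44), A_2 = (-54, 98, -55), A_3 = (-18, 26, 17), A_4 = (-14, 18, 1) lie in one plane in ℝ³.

Yes

The four points are coplanar iff the 3×3 determinant with rows A_1A_2, A_1A_3, A_1A_4 is zero.
Rows: (-63, 126, -99), (-27, 54, -27), (-23, 46, -43).
Expanding along the first row: (-63)(-1080) − (126)(540) + (-99)(0) = 0.
Zero determinant ⇒ coplanar.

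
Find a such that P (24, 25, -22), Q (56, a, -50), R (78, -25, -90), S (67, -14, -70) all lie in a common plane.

-3

Coplanarity ⇔ det[PQ; PR; PS] = 0.
Expanding, this is linear in a: (-332)a + (-996) = 0.
So a = -3.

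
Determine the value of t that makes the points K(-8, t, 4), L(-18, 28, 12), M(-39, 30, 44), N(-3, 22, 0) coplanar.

Coplanarity ⇔ det[KL; KM; KN] = 0.
Expanding, this is linear in t: (-228)t + (5472) = 0.
So t = 24.

24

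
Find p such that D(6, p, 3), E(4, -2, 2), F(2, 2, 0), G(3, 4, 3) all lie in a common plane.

-8

The points are coplanar iff DE · (DF × DG) = 0.
Expanding, this is linear in p: (-4)p + (-32) = 0.
So p = -8.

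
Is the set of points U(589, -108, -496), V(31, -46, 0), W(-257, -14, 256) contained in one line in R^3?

UV = (-558, 62, 496), UW = (-846, 94, 752).
UV × UW = (0, 0, 0).
The cross product vanishes, so the three points are collinear.

Yes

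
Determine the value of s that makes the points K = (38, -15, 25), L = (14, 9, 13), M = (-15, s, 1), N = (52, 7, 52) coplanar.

Coplanarity ⇔ det[KL; KM; KN] = 0.
Expanding, this is linear in s: (-480)s + (20400) = 0.
So s = 85/2.

85/2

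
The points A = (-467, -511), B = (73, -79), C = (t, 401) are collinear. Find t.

673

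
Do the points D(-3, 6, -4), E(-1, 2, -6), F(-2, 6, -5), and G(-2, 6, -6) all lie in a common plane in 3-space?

A normal to the plane through D, E, F is n = DE × DF = (4, 0, 4).
The plane has equation n·P = -28. For G: n·G = -32.
-32 ≠ -28, so G is off the plane.

No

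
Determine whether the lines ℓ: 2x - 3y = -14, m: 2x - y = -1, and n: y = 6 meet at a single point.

No

Intersecting ℓ and m: solving the 2×2 system gives (x, y) = (11/4, 13/2).
Substitute into n: (0)(11/4) + (1)(13/2) = 13/2.
But n requires 6 ≠ 13/2, so the three lines have no common point.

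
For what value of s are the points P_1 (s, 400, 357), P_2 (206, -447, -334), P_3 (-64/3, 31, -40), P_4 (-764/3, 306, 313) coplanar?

-875/3

The points are coplanar iff P_1P_2 · (P_1P_3 × P_1P_4) = 0.
Expanding, this is linear in s: (-87884)s + (-76898500/3) = 0.
So s = -875/3.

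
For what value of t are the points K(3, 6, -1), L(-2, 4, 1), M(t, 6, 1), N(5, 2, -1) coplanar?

Normal to plane KLN: n = (8, 4, 24); plane equation n·P = 24.
Requiring n·M = 24: (8)t + (48) = 24.
So t = -3.

-3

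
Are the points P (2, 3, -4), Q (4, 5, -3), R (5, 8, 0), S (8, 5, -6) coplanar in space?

Yes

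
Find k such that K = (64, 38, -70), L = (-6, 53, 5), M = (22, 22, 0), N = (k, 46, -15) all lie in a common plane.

15

Normal to plane KLM: n = (2250, 1750, 1750); plane equation n·P = 88000.
Requiring n·N = 88000: (2250)k + (54250) = 88000.
So k = 15.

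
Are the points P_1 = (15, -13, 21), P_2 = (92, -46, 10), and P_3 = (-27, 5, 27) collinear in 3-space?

P_1P_2 = (77, -33, -11), P_1P_3 = (-42, 18, 6).
Each component of P_1P_3 is -6/11 times the corresponding component of P_1P_2, so P_1P_3 = -6/11·P_1P_2 and the points are collinear.

Yes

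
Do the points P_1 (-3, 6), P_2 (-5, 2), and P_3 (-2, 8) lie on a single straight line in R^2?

P_1P_2 = (-2, -4), P_1P_3 = (1, 2).
Twice the signed area of △P_1P_2P_3 is (-2)(2) − (-4)(1) = 0.
The triangle is degenerate (zero area), so the points are collinear.

Yes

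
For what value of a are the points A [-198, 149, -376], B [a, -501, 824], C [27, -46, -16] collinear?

552

Direction AC = (225, -195, 360). From the y-coordinate of B, the parameter along the line is τ = (-501 − 149)/(-195) = 10/3.
Then a = (-198) + 10/3·(225) = 552.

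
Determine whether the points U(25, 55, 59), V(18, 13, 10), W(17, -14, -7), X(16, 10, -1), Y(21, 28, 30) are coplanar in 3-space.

No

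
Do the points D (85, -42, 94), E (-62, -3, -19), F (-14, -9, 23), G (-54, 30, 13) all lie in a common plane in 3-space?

No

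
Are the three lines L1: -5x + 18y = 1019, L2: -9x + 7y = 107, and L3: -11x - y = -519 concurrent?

Yes

Lines aᵢx + bᵢy = cᵢ with pairwise distinct directions are concurrent exactly when det[aᵢ bᵢ cᵢ] = 0.
Here the determinant is 0.
It vanishes, so the lines are concurrent at (41, 68).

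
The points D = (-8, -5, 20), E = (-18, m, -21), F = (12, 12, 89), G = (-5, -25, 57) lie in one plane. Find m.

-8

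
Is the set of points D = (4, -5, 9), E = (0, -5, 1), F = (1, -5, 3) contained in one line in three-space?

DE = (-4, 0, -8), DF = (-3, 0, -6).
DE × DF = (0, 0, 0).
The cross product vanishes, so the three points are collinear.

Yes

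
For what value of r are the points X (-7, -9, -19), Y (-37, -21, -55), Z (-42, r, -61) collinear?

Direction XY = (-30, -12, -36). From the x-coordinate of Z, the parameter along the line is τ = (-42 − (-7))/(-30) = 7/6.
Then r = (-9) + 7/6·(-12) = -23.

-23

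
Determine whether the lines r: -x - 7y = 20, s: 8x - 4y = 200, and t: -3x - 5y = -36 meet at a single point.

Yes

Intersecting r and s: solving the 2×2 system gives (x, y) = (22, -6).
Substitute into t: (-3)(22) + (-5)(-6) = -36.
This equals -36, so (22, -6) lies on all three lines and they are concurrent.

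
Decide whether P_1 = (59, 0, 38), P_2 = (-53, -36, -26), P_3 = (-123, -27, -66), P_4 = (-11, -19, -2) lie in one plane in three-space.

Yes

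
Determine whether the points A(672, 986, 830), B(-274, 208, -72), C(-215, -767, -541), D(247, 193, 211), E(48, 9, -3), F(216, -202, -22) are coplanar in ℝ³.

No

The plane through A, B, C has normal n = AB × AC = (-514568, -496892, 968252) and equation n·P = -32076048.
Checking the remaining points: n·D = -18697280, n·E = -32076048, n·F = -32076048.
Since n·D = -18697280 ≠ -32076048, D is off the plane and the points are not all coplanar.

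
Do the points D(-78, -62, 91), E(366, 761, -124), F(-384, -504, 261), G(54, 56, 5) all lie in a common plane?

Yes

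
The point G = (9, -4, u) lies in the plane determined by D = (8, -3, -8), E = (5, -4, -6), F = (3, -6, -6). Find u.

-10

The plane through D, E, F has equation 4x − 4y + 4z = 12.
Substituting G: (4)u + (52) = 12, so u = -10.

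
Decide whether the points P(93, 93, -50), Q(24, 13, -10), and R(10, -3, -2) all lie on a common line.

PQ = (-69, -80, 40), PR = (-83, -96, 48).
PQ × PR = (0, -8, -16).
The cross product is nonzero, so the points do not lie on one line.

No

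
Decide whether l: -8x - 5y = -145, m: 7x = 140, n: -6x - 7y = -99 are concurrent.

The three lines meet at one point iff the augmented coefficient matrix [aᵢ bᵢ cᵢ] has rank < 3, i.e. its determinant vanishes.
Here the determinant is 0.
It vanishes, so the lines are concurrent at (20, -3).

Yes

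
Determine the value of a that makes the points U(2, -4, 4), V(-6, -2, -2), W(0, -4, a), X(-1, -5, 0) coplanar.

2

Normal to plane UVX: n = (-14, -14, 14); plane equation n·P = 84.
Requiring n·W = 84: (14)a + (56) = 84.
So a = 2.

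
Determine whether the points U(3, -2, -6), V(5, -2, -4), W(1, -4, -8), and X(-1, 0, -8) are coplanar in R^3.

With U as base: UV = (2, 0, 2), UW = (-2, -2, -2), UX = (-4, 2, -2).
UW × UX = (8, 4, -12).
UV · (UW × UX) = -8.
Since -8 ≠ 0, the four points are not coplanar.

No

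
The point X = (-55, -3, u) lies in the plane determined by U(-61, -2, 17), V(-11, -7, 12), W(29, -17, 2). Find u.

The plane through U, V, W has equation 300y − 300z = -5700.
Substituting X: (-300)u + (-900) = -5700, so u = 16.

16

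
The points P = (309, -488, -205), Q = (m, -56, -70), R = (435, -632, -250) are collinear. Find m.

-69

Collinearity requires PQ × PR = 0; each component is linear in m.
The y-component gives (45)m + (3105) = 0, so m = -69.
The remaining components then also vanish.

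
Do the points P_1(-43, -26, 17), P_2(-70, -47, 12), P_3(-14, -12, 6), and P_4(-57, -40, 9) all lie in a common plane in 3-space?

With P_1 as base: P_1P_2 = (-27, -21, -5), P_1P_3 = (29, 14, -11), P_1P_4 = (-14, -14, -8).
P_1P_3 × P_1P_4 = (-266, 386, -210).
P_1P_2 · (P_1P_3 × P_1P_4) = 126.
Since 126 ≠ 0, the four points are not coplanar.

No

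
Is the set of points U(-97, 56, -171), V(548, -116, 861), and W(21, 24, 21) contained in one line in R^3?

No

UV = (645, -172, 1032), UW = (118, -32, 192).
UV × UW = (0, -2064, -344).
The cross product is nonzero, so the points do not lie on one line.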